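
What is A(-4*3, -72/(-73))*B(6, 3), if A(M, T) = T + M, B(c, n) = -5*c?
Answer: 24120/73 ≈ 330.41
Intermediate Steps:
A(M, T) = M + T
A(-4*3, -72/(-73))*B(6, 3) = (-4*3 - 72/(-73))*(-5*6) = (-12 - 72*(-1/73))*(-30) = (-12 + 72/73)*(-30) = -804/73*(-30) = 24120/73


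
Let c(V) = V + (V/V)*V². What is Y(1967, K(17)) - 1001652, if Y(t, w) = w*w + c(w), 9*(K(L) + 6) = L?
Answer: -81131407/81 ≈ -1.0016e+6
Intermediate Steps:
K(L) = -6 + L/9
c(V) = V + V² (c(V) = V + 1*V² = V + V²)
Y(t, w) = w² + w*(1 + w) (Y(t, w) = w*w + w*(1 + w) = w² + w*(1 + w))
Y(1967, K(17)) - 1001652 = (-6 + (⅑)*17)*(1 + 2*(-6 + (⅑)*17)) - 1001652 = (-6 + 17/9)*(1 + 2*(-6 + 17/9)) - 1001652 = -37*(1 + 2*(-37/9))/9 - 1001652 = -37*(1 - 74/9)/9 - 1001652 = -37/9*(-65/9) - 1001652 = 2405/81 - 1001652 = -81131407/81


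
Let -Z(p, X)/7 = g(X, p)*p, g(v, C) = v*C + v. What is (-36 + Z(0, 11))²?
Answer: 1296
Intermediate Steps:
g(v, C) = v + C*v (g(v, C) = C*v + v = v + C*v)
Z(p, X) = -7*X*p*(1 + p) (Z(p, X) = -7*X*(1 + p)*p = -7*X*p*(1 + p))
(-36 + Z(0, 11))² = (-36 - 7*11*0*(1 + 0))² = (-36 - 7*11*0*1)² = (-36 + 0)² = (-36)² = 1296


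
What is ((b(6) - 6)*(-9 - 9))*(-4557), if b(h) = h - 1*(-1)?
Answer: 82026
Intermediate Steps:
b(h) = 1 + h (b(h) = h + 1 = 1 + h)
((b(6) - 6)*(-9 - 9))*(-4557) = (((1 + 6) - 6)*(-9 - 9))*(-4557) = ((7 - 6)*(-18))*(-4557) = (1*(-18))*(-4557) = -18*(-4557) = 82026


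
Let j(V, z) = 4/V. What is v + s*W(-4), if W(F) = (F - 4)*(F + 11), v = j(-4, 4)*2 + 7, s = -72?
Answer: 4037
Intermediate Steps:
v = 5 (v = (4/(-4))*2 + 7 = (4*(-1/4))*2 + 7 = -1*2 + 7 = -2 + 7 = 5)
W(F) = (-4 + F)*(11 + F)
v + s*W(-4) = 5 - 72*(-44 + (-4)**2 + 7*(-4)) = 5 - 72*(-44 + 16 - 28) = 5 - 72*(-56) = 5 + 4032 = 4037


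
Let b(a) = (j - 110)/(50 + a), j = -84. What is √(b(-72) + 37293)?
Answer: 4*√282095/11 ≈ 193.14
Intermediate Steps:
b(a) = -194/(50 + a) (b(a) = (-84 - 110)/(50 + a) = -194/(50 + a))
√(b(-72) + 37293) = √(-194/(50 - 72) + 37293) = √(-194/(-22) + 37293) = √(-194*(-1/22) + 37293) = √(97/11 + 37293) = √(410320/11) = 4*√282095/11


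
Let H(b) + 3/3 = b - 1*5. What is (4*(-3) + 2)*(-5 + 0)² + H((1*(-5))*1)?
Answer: -261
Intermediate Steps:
H(b) = -6 + b (H(b) = -1 + (b - 1*5) = -1 + (b - 5) = -1 + (-5 + b) = -6 + b)
(4*(-3) + 2)*(-5 + 0)² + H((1*(-5))*1) = (4*(-3) + 2)*(-5 + 0)² + (-6 + (1*(-5))*1) = (-12 + 2)*(-5)² + (-6 - 5*1) = -10*25 + (-6 - 5) = -250 - 11 = -261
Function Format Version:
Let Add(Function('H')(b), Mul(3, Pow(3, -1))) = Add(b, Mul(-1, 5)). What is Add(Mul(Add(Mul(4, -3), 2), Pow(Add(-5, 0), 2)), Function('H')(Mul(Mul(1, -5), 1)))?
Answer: -261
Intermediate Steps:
Function('H')(b) = Add(-6, b) (Function('H')(b) = Add(-1, Add(b, Mul(-1, 5))) = Add(-1, Add(b, -5)) = Add(-1, Add(-5, b)) = Add(-6, b))
Add(Mul(Add(Mul(4, -3), 2), Pow(Add(-5, 0), 2)), Function('H')(Mul(Mul(1, -5), 1))) = Add(Mul(Add(Mul(4, -3), 2), Pow(Add(-5, 0), 2)), Add(-6, Mul(Mul(1, -5), 1))) = Add(Mul(Add(-12, 2), Pow(-5, 2)), Add(-6, Mul(-5, 1))) = Add(Mul(-10, 25), Add(-6, -5)) = Add(-250, -11) = -261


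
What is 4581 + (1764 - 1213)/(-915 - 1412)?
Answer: 10659436/2327 ≈ 4580.8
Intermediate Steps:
4581 + (1764 - 1213)/(-915 - 1412) = 4581 + 551/(-2327) = 4581 + 551*(-1/2327) = 4581 - 551/2327 = 10659436/2327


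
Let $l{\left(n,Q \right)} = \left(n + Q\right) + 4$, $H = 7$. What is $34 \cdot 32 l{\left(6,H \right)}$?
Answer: $18496$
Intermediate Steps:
$l{\left(n,Q \right)} = 4 + Q + n$ ($l{\left(n,Q \right)} = \left(Q + n\right) + 4 = 4 + Q + n$)
$34 \cdot 32 l{\left(6,H \right)} = 34 \cdot 32 \left(4 + 7 + 6\right) = 1088 \cdot 17 = 18496$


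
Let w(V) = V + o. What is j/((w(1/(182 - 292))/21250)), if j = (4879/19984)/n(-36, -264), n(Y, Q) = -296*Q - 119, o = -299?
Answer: -114046625/512853443756 ≈ -0.00022238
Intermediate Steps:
n(Y, Q) = -119 - 296*Q
w(V) = -299 + V (w(V) = V - 299 = -299 + V)
j = 4879/1559251600 (j = (4879/19984)/(-119 - 296*(-264)) = (4879*(1/19984))/(-119 + 78144) = (4879/19984)/78025 = (4879/19984)*(1/78025) = 4879/1559251600 ≈ 3.1291e-6)
j/((w(1/(182 - 292))/21250)) = 4879/(1559251600*(((-299 + 1/(182 - 292))/21250))) = 4879/(1559251600*(((-299 + 1/(-110))*(1/21250)))) = 4879/(1559251600*(((-299 - 1/110)*(1/21250)))) = 4879/(1559251600*((-32891/110*1/21250))) = 4879/(1559251600*(-32891/2337500)) = (4879/1559251600)*(-2337500/32891) = -114046625/512853443756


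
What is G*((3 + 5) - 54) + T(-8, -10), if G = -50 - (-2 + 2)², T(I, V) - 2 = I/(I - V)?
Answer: 2298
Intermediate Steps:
T(I, V) = 2 + I/(I - V)
G = -50 (G = -50 - 1*0² = -50 - 1*0 = -50 + 0 = -50)
G*((3 + 5) - 54) + T(-8, -10) = -50*((3 + 5) - 54) + (-2*(-10) + 3*(-8))/(-8 - 1*(-10)) = -50*(8 - 54) + (20 - 24)/(-8 + 10) = -50*(-46) - 4/2 = 2300 + (½)*(-4) = 2300 - 2 = 2298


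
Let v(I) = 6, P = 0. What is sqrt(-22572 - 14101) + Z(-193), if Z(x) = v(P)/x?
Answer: -6/193 + 13*I*sqrt(217) ≈ -0.031088 + 191.5*I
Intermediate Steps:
Z(x) = 6/x
sqrt(-22572 - 14101) + Z(-193) = sqrt(-22572 - 14101) + 6/(-193) = sqrt(-36673) + 6*(-1/193) = 13*I*sqrt(217) - 6/193 = -6/193 + 13*I*sqrt(217)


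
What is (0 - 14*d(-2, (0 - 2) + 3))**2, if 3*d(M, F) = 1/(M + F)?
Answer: 196/9 ≈ 21.778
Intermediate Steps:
d(M, F) = 1/(3*(F + M)) (d(M, F) = 1/(3*(M + F)) = 1/(3*(F + M)))
(0 - 14*d(-2, (0 - 2) + 3))**2 = (0 - 14/(3*(((0 - 2) + 3) - 2)))**2 = (0 - 14/(3*((-2 + 3) - 2)))**2 = (0 - 14/(3*(1 - 2)))**2 = (0 - 14/(3*(-1)))**2 = (0 - 14*(-1)/3)**2 = (0 - 14*(-1/3))**2 = (0 + 14/3)**2 = (14/3)**2 = 196/9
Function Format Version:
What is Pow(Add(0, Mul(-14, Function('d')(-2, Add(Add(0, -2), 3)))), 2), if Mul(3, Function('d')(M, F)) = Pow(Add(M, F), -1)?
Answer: Rational(196, 9) ≈ 21.778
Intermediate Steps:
Function('d')(M, F) = Mul(Rational(1, 3), Pow(Add(F, M), -1)) (Function('d')(M, F) = Mul(Rational(1, 3), Pow(Add(M, F), -1)) = Mul(Rational(1, 3), Pow(Add(F, M), -1)))
Pow(Add(0, Mul(-14, Function('d')(-2, Add(Add(0, -2), 3)))), 2) = Pow(Add(0, Mul(-14, Mul(Rational(1, 3), Pow(Add(Add(Add(0, -2), 3), -2), -1)))), 2) = Pow(Add(0, Mul(-14, Mul(Rational(1, 3), Pow(Add(Add(-2, 3), -2), -1)))), 2) = Pow(Add(0, Mul(-14, Mul(Rational(1, 3), Pow(Add(1, -2), -1)))), 2) = Pow(Add(0, Mul(-14, Mul(Rational(1, 3), Pow(-1, -1)))), 2) = Pow(Add(0, Mul(-14, Mul(Rational(1, 3), -1))), 2) = Pow(Add(0, Mul(-14, Rational(-1, 3))), 2) = Pow(Add(0, Rational(14, 3)), 2) = Pow(Rational(14, 3), 2) = Rational(196, 9)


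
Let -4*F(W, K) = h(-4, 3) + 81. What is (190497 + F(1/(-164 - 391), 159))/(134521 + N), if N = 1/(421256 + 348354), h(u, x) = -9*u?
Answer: 97723923385/69019137874 ≈ 1.4159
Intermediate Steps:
N = 1/769610 ≈ 1.2994e-6
F(W, K) = -117/4 (F(W, K) = -(-9*(-4) + 81)/4 = -(36 + 81)/4 = -¼*117 = -117/4)
(190497 + F(1/(-164 - 391), 159))/(134521 + N) = (190497 - 117/4)/(134521 + 1/769610) = 761871/(4*(103528706811/769610)) = (761871/4)*(769610/103528706811) = 97723923385/69019137874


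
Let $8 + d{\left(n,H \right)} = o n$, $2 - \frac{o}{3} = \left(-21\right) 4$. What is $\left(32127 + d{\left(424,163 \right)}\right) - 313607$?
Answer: $-172096$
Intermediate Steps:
$o = 258$ ($o = 6 - 3 \left(\left(-21\right) 4\right) = 6 - -252 = 6 + 252 = 258$)
$d{\left(n,H \right)} = -8 + 258 n$
$\left(32127 + d{\left(424,163 \right)}\right) - 313607 = \left(32127 + \left(-8 + 258 \cdot 424\right)\right) - 313607 = \left(32127 + \left(-8 + 109392\right)\right) - 313607 = \left(32127 + 109384\right) - 313607 = 141511 - 313607 = -172096$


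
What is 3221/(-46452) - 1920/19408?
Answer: -9481313/56346276 ≈ -0.16827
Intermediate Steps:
3221/(-46452) - 1920/19408 = 3221*(-1/46452) - 1920*1/19408 = -3221/46452 - 120/1213 = -9481313/56346276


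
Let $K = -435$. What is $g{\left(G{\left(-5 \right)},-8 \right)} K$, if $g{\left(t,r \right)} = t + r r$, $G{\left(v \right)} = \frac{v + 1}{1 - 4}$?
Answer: $-28420$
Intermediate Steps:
$G{\left(v \right)} = - \frac{1}{3} - \frac{v}{3}$ ($G{\left(v \right)} = \frac{1 + v}{-3} = \left(1 + v\right) \left(- \frac{1}{3}\right) = - \frac{1}{3} - \frac{v}{3}$)
$g{\left(t,r \right)} = t + r^{2}$
$g{\left(G{\left(-5 \right)},-8 \right)} K = \left(\left(- \frac{1}{3} - - \frac{5}{3}\right) + \left(-8\right)^{2}\right) \left(-435\right) = \left(\left(- \frac{1}{3} + \frac{5}{3}\right) + 64\right) \left(-435\right) = \left(\frac{4}{3} + 64\right) \left(-435\right) = \frac{196}{3} \left(-435\right) = -28420$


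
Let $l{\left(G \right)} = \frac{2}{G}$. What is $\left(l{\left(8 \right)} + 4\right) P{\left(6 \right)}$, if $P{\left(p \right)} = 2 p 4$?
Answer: $204$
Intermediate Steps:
$P{\left(p \right)} = 8 p$
$\left(l{\left(8 \right)} + 4\right) P{\left(6 \right)} = \left(\frac{2}{8} + 4\right) 8 \cdot 6 = \left(2 \cdot \frac{1}{8} + 4\right) 48 = \left(\frac{1}{4} + 4\right) 48 = \frac{17}{4} \cdot 48 = 204$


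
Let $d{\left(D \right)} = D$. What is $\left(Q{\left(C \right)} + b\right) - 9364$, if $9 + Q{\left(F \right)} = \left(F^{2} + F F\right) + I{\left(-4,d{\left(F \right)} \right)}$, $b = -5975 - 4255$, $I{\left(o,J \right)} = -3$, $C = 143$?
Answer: $21292$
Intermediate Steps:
$b = -10230$ ($b = -5975 - 4255 = -10230$)
$Q{\left(F \right)} = -12 + 2 F^{2}$ ($Q{\left(F \right)} = -9 - \left(3 - F^{2} - F F\right) = -9 + \left(\left(F^{2} + F^{2}\right) - 3\right) = -9 + \left(2 F^{2} - 3\right) = -9 + \left(-3 + 2 F^{2}\right) = -12 + 2 F^{2}$)
$\left(Q{\left(C \right)} + b\right) - 9364 = \left(\left(-12 + 2 \cdot 143^{2}\right) - 10230\right) - 9364 = \left(\left(-12 + 2 \cdot 20449\right) - 10230\right) - 9364 = \left(\left(-12 + 40898\right) - 10230\right) - 9364 = \left(40886 - 10230\right) - 9364 = 30656 - 9364 = 21292$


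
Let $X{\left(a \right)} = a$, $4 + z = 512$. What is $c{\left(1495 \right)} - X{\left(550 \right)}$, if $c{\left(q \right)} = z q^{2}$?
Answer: $1135392150$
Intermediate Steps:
$z = 508$ ($z = -4 + 512 = 508$)
$c{\left(q \right)} = 508 q^{2}$
$c{\left(1495 \right)} - X{\left(550 \right)} = 508 \cdot 1495^{2} - 550 = 508 \cdot 2235025 - 550 = 1135392700 - 550 = 1135392150$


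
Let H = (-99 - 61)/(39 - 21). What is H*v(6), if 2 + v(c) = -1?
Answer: 80/3 ≈ 26.667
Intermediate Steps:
v(c) = -3 (v(c) = -2 - 1 = -3)
H = -80/9 (H = -160/18 = -160*1/18 = -80/9 ≈ -8.8889)
H*v(6) = -80/9*(-3) = 80/3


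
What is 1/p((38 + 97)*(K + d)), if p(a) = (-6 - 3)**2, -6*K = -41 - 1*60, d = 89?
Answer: 1/81 ≈ 0.012346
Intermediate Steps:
K = 101/6 (K = -(-41 - 1*60)/6 = -(-41 - 60)/6 = -1/6*(-101) = 101/6 ≈ 16.833)
p(a) = 81 (p(a) = (-9)**2 = 81)
1/p((38 + 97)*(K + d)) = 1/81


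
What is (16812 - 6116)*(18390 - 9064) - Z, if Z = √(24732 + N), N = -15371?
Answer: 99750896 - √9361 ≈ 9.9751e+7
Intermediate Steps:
Z = √9361 (Z = √(24732 - 15371) = √9361 ≈ 96.752)
(16812 - 6116)*(18390 - 9064) - Z = (16812 - 6116)*(18390 - 9064) - √9361 = 10696*9326 - √9361 = 99750896 - √9361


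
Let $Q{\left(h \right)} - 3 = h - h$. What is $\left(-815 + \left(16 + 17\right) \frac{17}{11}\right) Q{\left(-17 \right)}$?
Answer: $-2292$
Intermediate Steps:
$Q{\left(h \right)} = 3$ ($Q{\left(h \right)} = 3 + \left(h - h\right) = 3 + 0 = 3$)
$\left(-815 + \left(16 + 17\right) \frac{17}{11}\right) Q{\left(-17 \right)} = \left(-815 + \left(16 + 17\right) \frac{17}{11}\right) 3 = \left(-815 + 33 \cdot 17 \cdot \frac{1}{11}\right) 3 = \left(-815 + 33 \cdot \frac{17}{11}\right) 3 = \left(-815 + 51\right) 3 = \left(-764\right) 3 = -2292$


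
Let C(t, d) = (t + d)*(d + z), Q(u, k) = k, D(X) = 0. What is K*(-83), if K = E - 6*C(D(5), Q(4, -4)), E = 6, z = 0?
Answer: 7470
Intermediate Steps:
C(t, d) = d*(d + t) (C(t, d) = (t + d)*(d + 0) = (d + t)*d = d*(d + t))
K = -90 (K = 6 - (-24)*(-4 + 0) = 6 - (-24)*(-4) = 6 - 6*16 = 6 - 96 = -90)
K*(-83) = -90*(-83) = 7470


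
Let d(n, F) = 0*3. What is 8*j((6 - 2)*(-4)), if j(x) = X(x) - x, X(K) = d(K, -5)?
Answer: 128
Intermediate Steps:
d(n, F) = 0
X(K) = 0
j(x) = -x (j(x) = 0 - x = -x)
8*j((6 - 2)*(-4)) = 8*(-(6 - 2)*(-4)) = 8*(-4*(-4)) = 8*(-1*(-16)) = 8*16 = 128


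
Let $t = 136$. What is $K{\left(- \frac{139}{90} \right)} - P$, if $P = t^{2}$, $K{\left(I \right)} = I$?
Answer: $- \frac{1664779}{90} \approx -18498.0$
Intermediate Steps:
$P = 18496$ ($P = 136^{2} = 18496$)
$K{\left(- \frac{139}{90} \right)} - P = - \frac{139}{90} - 18496 = - \frac{1664779}{90}$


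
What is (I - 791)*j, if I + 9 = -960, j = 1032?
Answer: -1816320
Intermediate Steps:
I = -969 (I = -9 - 960 = -969)
(I - 791)*j = (-969 - 791)*1032 = -1760*1032 = -1816320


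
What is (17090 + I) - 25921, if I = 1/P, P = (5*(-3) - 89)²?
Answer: -95516095/10816 ≈ -8831.0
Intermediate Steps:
P = 10816 (P = (-15 - 89)² = (-104)² = 10816)
I = 1/10816 ≈ 9.2456e-5
(17090 + I) - 25921 = (17090 + 1/10816) - 25921 = 184845441/10816 - 25921 = -95516095/10816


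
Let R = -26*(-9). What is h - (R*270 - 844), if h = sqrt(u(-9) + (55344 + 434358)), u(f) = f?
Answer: -62336 + sqrt(489693) ≈ -61636.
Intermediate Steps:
R = 234
h = sqrt(489693) (h = sqrt(-9 + (55344 + 434358)) = sqrt(-9 + 489702) = sqrt(489693) ≈ 699.78)
h - (R*270 - 844) = sqrt(489693) - (234*270 - 844) = sqrt(489693) - (63180 - 844) = sqrt(489693) - 1*62336 = sqrt(489693) - 62336 = -62336 + sqrt(489693)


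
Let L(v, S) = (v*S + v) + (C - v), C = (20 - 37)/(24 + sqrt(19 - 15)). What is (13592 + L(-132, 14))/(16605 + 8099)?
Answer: 305327/642304 ≈ 0.47536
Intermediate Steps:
C = -17/26 (C = -17/(24 + sqrt(4)) = -17/(24 + 2) = -17/26 ≈ -0.65385)
L(v, S) = -17/26 + S*v (L(v, S) = (v*S + v) + (-17/26 - v) = (S*v + v) + (-17/26 - v) = (v + S*v) + (-17/26 - v) = -17/26 + S*v)
(13592 + L(-132, 14))/(16605 + 8099) = (13592 + (-17/26 + 14*(-132)))/(16605 + 8099) = (13592 + (-17/26 - 1848))/24704 = (13592 - 48065/26)*(1/24704) = (305327/26)*(1/24704) = 305327/642304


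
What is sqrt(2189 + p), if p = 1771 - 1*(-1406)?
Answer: sqrt(5366) ≈ 73.253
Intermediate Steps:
p = 3177 (p = 1771 + 1406 = 3177)
sqrt(2189 + p) = sqrt(2189 + 3177) = sqrt(5366)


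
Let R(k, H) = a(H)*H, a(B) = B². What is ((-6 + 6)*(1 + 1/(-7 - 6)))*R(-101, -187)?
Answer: 0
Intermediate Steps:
R(k, H) = H³ (R(k, H) = H²*H = H³)
((-6 + 6)*(1 + 1/(-7 - 6)))*R(-101, -187) = ((-6 + 6)*(1 + 1/(-7 - 6)))*(-187)³ = (0*(1 + 1/(-13)))*(-6539203) = (0*(1 - 1/13))*(-6539203) = (0*(12/13))*(-6539203) = 0*(-6539203) = 0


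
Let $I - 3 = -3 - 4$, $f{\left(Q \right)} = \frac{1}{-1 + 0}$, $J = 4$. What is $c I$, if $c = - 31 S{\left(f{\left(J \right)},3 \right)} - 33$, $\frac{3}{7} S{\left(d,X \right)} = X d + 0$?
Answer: $-736$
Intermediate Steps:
$f{\left(Q \right)} = -1$ ($f{\left(Q \right)} = \frac{1}{-1} = -1$)
$S{\left(d,X \right)} = \frac{7 X d}{3}$ ($S{\left(d,X \right)} = \frac{7 \left(X d + 0\right)}{3} = \frac{7 X d}{3}$)
$I = -4$ ($I = 3 - 7 = -4$)
$c = 184$ ($c = - 31 \cdot \frac{7}{3} \cdot 3 \left(-1\right) - 33 = \left(-31\right) \left(-7\right) - 33 = 217 - 33 = 184$)
$c I = 184 \left(-4\right) = -736$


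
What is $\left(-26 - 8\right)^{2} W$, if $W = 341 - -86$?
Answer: $493612$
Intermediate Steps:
$W = 427$ ($W = 341 + 86 = 427$)
$\left(-26 - 8\right)^{2} W = \left(-26 - 8\right)^{2} \cdot 427 = \left(-34\right)^{2} \cdot 427 = 1156 \cdot 427 = 493612$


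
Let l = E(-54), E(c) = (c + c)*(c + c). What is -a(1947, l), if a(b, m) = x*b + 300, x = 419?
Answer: -816093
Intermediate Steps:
E(c) = 4*c² (E(c) = (2*c)*(2*c) = 4*c²)
l = 11664 (l = 4*(-54)² = 4*2916 = 11664)
a(b, m) = 300 + 419*b (a(b, m) = 419*b + 300 = 300 + 419*b)
-a(1947, l) = -(300 + 419*1947) = -(300 + 815793) = -1*816093 = -816093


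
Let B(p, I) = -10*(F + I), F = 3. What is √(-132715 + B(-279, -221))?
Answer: I*√130535 ≈ 361.3*I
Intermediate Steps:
B(p, I) = -30 - 10*I (B(p, I) = -10*(3 + I) = -30 - 10*I)
√(-132715 + B(-279, -221)) = √(-132715 + (-30 - 10*(-221))) = √(-132715 + (-30 + 2210)) = √(-132715 + 2180) = √(-130535) = I*√130535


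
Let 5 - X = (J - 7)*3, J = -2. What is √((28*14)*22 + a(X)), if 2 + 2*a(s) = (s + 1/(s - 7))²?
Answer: √22840702/50 ≈ 95.584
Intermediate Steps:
X = 32 (X = 5 - (-2 - 7)*3 = 5 - (-9)*3 = 5 - 1*(-27) = 5 + 27 = 32)
a(s) = -1 + (s + 1/(-7 + s))²/2 (a(s) = -1 + (s + 1/(s - 7))²/2 = -1 + (s + 1/(-7 + s))²/2)
√((28*14)*22 + a(X)) = √((28*14)*22 + (-1 + (1 + 32² - 7*32)²/(2*(-7 + 32)²))) = √(392*22 + (-1 + (½)*(1 + 1024 - 224)²/25²)) = √(8624 + (-1 + (½)*(1/625)*801²)) = √(8624 + (-1 + (½)*(1/625)*641601)) = √(8624 + (-1 + 641601/1250)) = √(8624 + 640351/1250) = √(11420351/1250) = √22840702/50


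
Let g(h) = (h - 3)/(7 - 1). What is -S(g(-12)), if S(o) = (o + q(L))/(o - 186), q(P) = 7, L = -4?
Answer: 9/377 ≈ 0.023873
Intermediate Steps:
g(h) = -½ + h/6 (g(h) = (-3 + h)/6 = (-3 + h)*(⅙) = -½ + h/6)
S(o) = (7 + o)/(-186 + o) (S(o) = (o + 7)/(o - 186) = (7 + o)/(-186 + o))
-S(g(-12)) = -(7 + (-½ + (⅙)*(-12)))/(-186 + (-½ + (⅙)*(-12))) = -(7 + (-½ - 2))/(-186 + (-½ - 2)) = -(7 - 5/2)/(-186 - 5/2) = -9/((-377/2)*2) = -(-2)*9/(377*2) = -1*(-9/377) = 9/377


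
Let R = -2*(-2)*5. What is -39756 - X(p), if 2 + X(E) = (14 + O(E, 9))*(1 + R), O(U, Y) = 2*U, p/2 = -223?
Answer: -21316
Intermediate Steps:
p = -446 (p = 2*(-223) = -446)
R = 20 (R = 4*5 = 20)
X(E) = 292 + 42*E (X(E) = -2 + (14 + 2*E)*(1 + 20) = -2 + (14 + 2*E)*21 = -2 + (294 + 42*E) = 292 + 42*E)
-39756 - X(p) = -39756 - (292 + 42*(-446)) = -39756 - (292 - 18732) = -39756 - 1*(-18440) = -39756 + 18440 = -21316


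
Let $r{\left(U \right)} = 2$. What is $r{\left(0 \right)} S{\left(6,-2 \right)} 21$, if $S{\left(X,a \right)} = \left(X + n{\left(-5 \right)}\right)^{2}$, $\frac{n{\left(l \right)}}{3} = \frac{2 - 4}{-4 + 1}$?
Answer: $2688$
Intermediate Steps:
$n{\left(l \right)} = 2$ ($n{\left(l \right)} = 3 \frac{2 - 4}{-4 + 1} = 3 \left(- \frac{2}{-3}\right) = 3 \left(\left(-2\right) \left(- \frac{1}{3}\right)\right) = 3 \cdot \frac{2}{3} = 2$)
$S{\left(X,a \right)} = \left(2 + X\right)^{2}$ ($S{\left(X,a \right)} = \left(X + 2\right)^{2} = \left(2 + X\right)^{2}$)
$r{\left(0 \right)} S{\left(6,-2 \right)} 21 = 2 \left(2 + 6\right)^{2} \cdot 21 = 2 \cdot 8^{2} \cdot 21 = 2 \cdot 64 \cdot 21 = 128 \cdot 21 = 2688$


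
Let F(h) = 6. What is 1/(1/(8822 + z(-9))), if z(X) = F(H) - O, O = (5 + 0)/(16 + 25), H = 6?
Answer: 361943/41 ≈ 8827.9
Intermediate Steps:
O = 5/41 ≈ 0.12195
z(X) = 241/41 (z(X) = 6 - 1*5/41 = 6 - 5/41 = 241/41)
1/(1/(8822 + z(-9))) = 1/(1/(8822 + 241/41)) = 1/(1/(361943/41)) = 1/(41/361943) = 361943/41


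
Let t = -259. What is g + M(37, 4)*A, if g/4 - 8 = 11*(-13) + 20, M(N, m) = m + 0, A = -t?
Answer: 576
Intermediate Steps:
A = 259 (A = -1*(-259) = 259)
M(N, m) = m
g = -460 (g = 32 + 4*(11*(-13) + 20) = 32 + 4*(-143 + 20) = 32 + 4*(-123) = 32 - 492 = -460)
g + M(37, 4)*A = -460 + 4*259 = -460 + 1036 = 576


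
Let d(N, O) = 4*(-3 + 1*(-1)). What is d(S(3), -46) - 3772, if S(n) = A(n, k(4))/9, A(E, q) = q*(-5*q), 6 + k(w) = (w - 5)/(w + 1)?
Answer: -3788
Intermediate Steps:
k(w) = -6 + (-5 + w)/(1 + w) (k(w) = -6 + (w - 5)/(w + 1) = -6 + (-5 + w)/(1 + w))
A(E, q) = -5*q²
S(n) = -961/45 (S(n) = -5*(-11 - 5*4)²/(1 + 4)²/9 = -5*(-11 - 20)²/25*(⅑) = -5*((⅕)*(-31))²*(⅑) = -5*(-31/5)²*(⅑) = -5*961/25*(⅑) = -961/5*⅑ = -961/45)
d(N, O) = -16 (d(N, O) = 4*(-3 - 1) = 4*(-4) = -16)
d(S(3), -46) - 3772 = -16 - 3772 = -3788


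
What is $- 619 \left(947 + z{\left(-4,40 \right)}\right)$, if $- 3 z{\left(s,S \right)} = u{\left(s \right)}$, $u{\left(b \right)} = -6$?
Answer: $-587431$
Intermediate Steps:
$z{\left(s,S \right)} = 2$ ($z{\left(s,S \right)} = \left(- \frac{1}{3}\right) \left(-6\right) = 2$)
$- 619 \left(947 + z{\left(-4,40 \right)}\right) = - 619 \left(947 + 2\right) = \left(-619\right) 949 = -587431$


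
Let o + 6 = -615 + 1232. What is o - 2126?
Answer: -1515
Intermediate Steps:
o = 611 (o = -6 + (-615 + 1232) = -6 + 617 = 611)
o - 2126 = 611 - 2126 = -1515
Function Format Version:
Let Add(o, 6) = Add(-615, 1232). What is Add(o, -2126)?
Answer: -1515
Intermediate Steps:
o = 611 (o = Add(-6, Add(-615, 1232)) = Add(-6, 617) = 611)
Add(o, -2126) = Add(611, -2126) = -1515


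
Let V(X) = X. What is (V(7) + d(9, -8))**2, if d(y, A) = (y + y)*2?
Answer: 1849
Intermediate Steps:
d(y, A) = 4*y (d(y, A) = (2*y)*2 = 4*y)
(V(7) + d(9, -8))**2 = (7 + 4*9)**2 = (7 + 36)**2 = 43**2 = 1849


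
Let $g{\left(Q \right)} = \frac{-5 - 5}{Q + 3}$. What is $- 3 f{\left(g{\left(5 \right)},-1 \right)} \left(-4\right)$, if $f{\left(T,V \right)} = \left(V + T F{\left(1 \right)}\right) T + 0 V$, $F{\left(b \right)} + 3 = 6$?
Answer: $\frac{285}{4} \approx 71.25$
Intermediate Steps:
$g{\left(Q \right)} = - \frac{10}{3 + Q}$
$F{\left(b \right)} = 3$ ($F{\left(b \right)} = -3 + 6 = 3$)
$f{\left(T,V \right)} = T \left(V + 3 T\right)$ ($f{\left(T,V \right)} = \left(V + T 3\right) T + 0 V = \left(V + 3 T\right) T + 0 = T \left(V + 3 T\right) + 0 = T \left(V + 3 T\right)$)
$- 3 f{\left(g{\left(5 \right)},-1 \right)} \left(-4\right) = - 3 - \frac{10}{3 + 5} \left(-1 + 3 \left(- \frac{10}{3 + 5}\right)\right) \left(-4\right) = - 3 - \frac{10}{8} \left(-1 + 3 \left(- \frac{10}{8}\right)\right) \left(-4\right) = - 3 \left(-10\right) \frac{1}{8} \left(-1 + 3 \left(\left(-10\right) \frac{1}{8}\right)\right) \left(-4\right) = - 3 \left(- \frac{5 \left(-1 + 3 \left(- \frac{5}{4}\right)\right)}{4}\right) \left(-4\right) = - 3 \left(- \frac{5 \left(-1 - \frac{15}{4}\right)}{4}\right) \left(-4\right) = - 3 \left(\left(- \frac{5}{4}\right) \left(- \frac{19}{4}\right)\right) \left(-4\right) = \left(-3\right) \frac{95}{16} \left(-4\right) = \left(- \frac{285}{16}\right) \left(-4\right) = \frac{285}{4}$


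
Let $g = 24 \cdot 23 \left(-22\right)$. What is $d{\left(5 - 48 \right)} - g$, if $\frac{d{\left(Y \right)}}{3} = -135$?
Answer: $11739$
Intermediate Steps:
$d{\left(Y \right)} = -405$ ($d{\left(Y \right)} = 3 \left(-135\right) = -405$)
$g = -12144$ ($g = 552 \left(-22\right) = -12144$)
$d{\left(5 - 48 \right)} - g = -405 - -12144 = -405 + 12144 = 11739$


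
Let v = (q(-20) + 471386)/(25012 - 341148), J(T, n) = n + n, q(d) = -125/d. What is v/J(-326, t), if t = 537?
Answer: -628523/452706752 ≈ -0.0013884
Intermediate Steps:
J(T, n) = 2*n
v = -1885569/1264544 (v = (-125/(-20) + 471386)/(25012 - 341148) = (-125*(-1/20) + 471386)/(-316136) = (25/4 + 471386)*(-1/316136) = (1885569/4)*(-1/316136) = -1885569/1264544 ≈ -1.4911)
v/J(-326, t) = -1885569/(1264544*(2*537)) = -1885569/1264544/1074 = -1885569/1264544*1/1074 = -628523/452706752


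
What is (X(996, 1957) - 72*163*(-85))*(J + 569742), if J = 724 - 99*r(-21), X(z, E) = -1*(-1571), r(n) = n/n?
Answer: 569871351077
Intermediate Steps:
r(n) = 1
X(z, E) = 1571
J = 625 (J = 724 - 99*1 = 724 - 99 = 625)
(X(996, 1957) - 72*163*(-85))*(J + 569742) = (1571 - 72*163*(-85))*(625 + 569742) = (1571 - 11736*(-85))*570367 = (1571 + 997560)*570367 = 999131*570367 = 569871351077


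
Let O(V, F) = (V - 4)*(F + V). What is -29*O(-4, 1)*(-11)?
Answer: 7656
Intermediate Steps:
O(V, F) = (-4 + V)*(F + V)
-29*O(-4, 1)*(-11) = -29*((-4)**2 - 4*1 - 4*(-4) + 1*(-4))*(-11) = -29*(16 - 4 + 16 - 4)*(-11) = -29*24*(-11) = -696*(-11) = 7656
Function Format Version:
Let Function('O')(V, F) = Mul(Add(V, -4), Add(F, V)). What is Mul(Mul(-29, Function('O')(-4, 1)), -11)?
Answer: 7656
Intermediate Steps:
Function('O')(V, F) = Mul(Add(-4, V), Add(F, V))
Mul(Mul(-29, Function('O')(-4, 1)), -11) = Mul(Mul(-29, Add(Pow(-4, 2), Mul(-4, 1), Mul(-4, -4), Mul(1, -4))), -11) = Mul(Mul(-29, Add(16, -4, 16, -4)), -11) = Mul(Mul(-29, 24), -11) = Mul(-696, -11) = 7656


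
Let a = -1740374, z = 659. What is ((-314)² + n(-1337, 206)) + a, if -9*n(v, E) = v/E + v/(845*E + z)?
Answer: -531849753124253/323947566 ≈ -1.6418e+6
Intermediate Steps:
n(v, E) = -v/(9*E) - v/(9*(659 + 845*E)) (n(v, E) = -(v/E + v/(845*E + 659))/9 = -(v/E + v/(659 + 845*E))/9 = -v/(9*E) - v/(9*(659 + 845*E)))
((-314)² + n(-1337, 206)) + a = ((-314)² - ⅑*(-1337)*(659 + 846*206)/(206*(659 + 845*206))) - 1740374 = (98596 - ⅑*(-1337)*1/206*(659 + 174276)/(659 + 174070)) - 1740374 = (98596 - ⅑*(-1337)*1/206*174935/174729) - 1740374 = (98596 - ⅑*(-1337)*1/206*1/174729*174935) - 1740374 = (98596 + 233888095/323947566) - 1740374 = 31940168105431/323947566 - 1740374 = -531849753124253/323947566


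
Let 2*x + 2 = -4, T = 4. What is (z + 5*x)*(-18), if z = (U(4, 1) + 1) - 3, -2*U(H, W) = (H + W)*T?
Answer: 486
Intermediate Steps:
U(H, W) = -2*H - 2*W (U(H, W) = -(H + W)*4/2 = -(4*H + 4*W)/2 = -2*H - 2*W)
x = -3 (x = -1 + (½)*(-4) = -1 - 2 = -3)
z = -12 (z = ((-2*4 - 2*1) + 1) - 3 = ((-8 - 2) + 1) - 3 = (-10 + 1) - 3 = -9 - 3 = -12)
(z + 5*x)*(-18) = (-12 + 5*(-3))*(-18) = (-12 - 15)*(-18) = -27*(-18) = 486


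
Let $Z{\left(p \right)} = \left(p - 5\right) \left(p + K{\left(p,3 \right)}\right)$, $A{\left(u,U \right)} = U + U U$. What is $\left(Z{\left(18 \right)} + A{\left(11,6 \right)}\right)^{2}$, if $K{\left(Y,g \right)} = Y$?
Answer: $260100$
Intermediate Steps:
$A{\left(u,U \right)} = U + U^{2}$
$Z{\left(p \right)} = 2 p \left(-5 + p\right)$ ($Z{\left(p \right)} = \left(p - 5\right) \left(p + p\right) = \left(-5 + p\right) 2 p = 2 p \left(-5 + p\right)$)
$\left(Z{\left(18 \right)} + A{\left(11,6 \right)}\right)^{2} = \left(2 \cdot 18 \left(-5 + 18\right) + 6 \left(1 + 6\right)\right)^{2} = \left(2 \cdot 18 \cdot 13 + 6 \cdot 7\right)^{2} = \left(468 + 42\right)^{2} = 510^{2} = 260100$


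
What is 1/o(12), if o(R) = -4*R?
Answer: -1/48 ≈ -0.020833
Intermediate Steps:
1/o(12) = 1/(-4*12) = 1/(-48) = -1/48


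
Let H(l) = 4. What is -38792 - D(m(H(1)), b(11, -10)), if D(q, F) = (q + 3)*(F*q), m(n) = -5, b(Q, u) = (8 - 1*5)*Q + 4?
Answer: -39162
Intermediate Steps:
b(Q, u) = 4 + 3*Q (b(Q, u) = (8 - 5)*Q + 4 = 3*Q + 4 = 4 + 3*Q)
D(q, F) = F*q*(3 + q) (D(q, F) = (3 + q)*(F*q) = F*q*(3 + q))
-38792 - D(m(H(1)), b(11, -10)) = -38792 - (4 + 3*11)*(-5)*(3 - 5) = -38792 - (4 + 33)*(-5)*(-2) = -38792 - 37*(-5)*(-2) = -38792 - 1*370 = -38792 - 370 = -39162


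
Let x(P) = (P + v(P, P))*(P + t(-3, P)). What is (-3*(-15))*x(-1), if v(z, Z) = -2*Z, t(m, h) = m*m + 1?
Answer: 405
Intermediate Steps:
t(m, h) = 1 + m**2 (t(m, h) = m**2 + 1 = 1 + m**2)
x(P) = -P*(10 + P) (x(P) = (P - 2*P)*(P + (1 + (-3)**2)) = (-P)*(P + (1 + 9)) = (-P)*(P + 10) = (-P)*(10 + P) = -P*(10 + P))
(-3*(-15))*x(-1) = (-3*(-15))*(-(-10 - 1*(-1))) = 45*(-(-10 + 1)) = 45*(-1*(-9)) = 45*9 = 405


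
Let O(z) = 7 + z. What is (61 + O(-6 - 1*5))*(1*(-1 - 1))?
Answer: -114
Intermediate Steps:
(61 + O(-6 - 1*5))*(1*(-1 - 1)) = (61 + (7 + (-6 - 1*5)))*(1*(-1 - 1)) = (61 + (7 + (-6 - 5)))*(1*(-2)) = (61 + (7 - 11))*(-2) = (61 - 4)*(-2) = 57*(-2) = -114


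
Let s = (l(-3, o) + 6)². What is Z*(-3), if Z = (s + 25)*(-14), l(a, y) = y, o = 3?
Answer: 4452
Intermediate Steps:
s = 81 (s = (3 + 6)² = 9² = 81)
Z = -1484 (Z = (81 + 25)*(-14) = 106*(-14) = -1484)
Z*(-3) = -1484*(-3) = 4452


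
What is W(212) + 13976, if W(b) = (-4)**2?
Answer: 13992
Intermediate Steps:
W(b) = 16
W(212) + 13976 = 16 + 13976 = 13992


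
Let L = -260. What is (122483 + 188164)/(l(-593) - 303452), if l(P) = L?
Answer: -310647/303712 ≈ -1.0228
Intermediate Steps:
l(P) = -260
(122483 + 188164)/(l(-593) - 303452) = (122483 + 188164)/(-260 - 303452) = 310647/(-303712) = 310647*(-1/303712) = -310647/303712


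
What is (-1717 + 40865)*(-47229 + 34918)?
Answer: -481951028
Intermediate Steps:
(-1717 + 40865)*(-47229 + 34918) = 39148*(-12311) = -481951028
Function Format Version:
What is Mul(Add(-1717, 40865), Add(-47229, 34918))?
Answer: -481951028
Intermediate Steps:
Mul(Add(-1717, 40865), Add(-47229, 34918)) = Mul(39148, -12311) = -481951028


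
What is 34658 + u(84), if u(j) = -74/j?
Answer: 1455599/42 ≈ 34657.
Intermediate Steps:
34658 + u(84) = 34658 - 74/84 = 34658 - 74*1/84 = 34658 - 37/42 = 1455599/42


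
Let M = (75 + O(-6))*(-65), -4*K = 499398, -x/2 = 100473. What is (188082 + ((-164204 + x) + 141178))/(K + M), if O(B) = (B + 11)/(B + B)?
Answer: 430680/1556369 ≈ 0.27672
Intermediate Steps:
x = -200946 (x = -2*100473 = -200946)
K = -249699/2 (K = -¼*499398 = -249699/2 ≈ -1.2485e+5)
O(B) = (11 + B)/(2*B) (O(B) = (11 + B)/((2*B)) = (11 + B)*(1/(2*B)) = (11 + B)/(2*B))
M = -58175/12 (M = (75 + (½)*(11 - 6)/(-6))*(-65) = (75 + (½)*(-⅙)*5)*(-65) = (75 - 5/12)*(-65) = (895/12)*(-65) = -58175/12 ≈ -4847.9)
(188082 + ((-164204 + x) + 141178))/(K + M) = (188082 + ((-164204 - 200946) + 141178))/(-249699/2 - 58175/12) = (188082 + (-365150 + 141178))/(-1556369/12) = (188082 - 223972)*(-12/1556369) = -35890*(-12/1556369) = 430680/1556369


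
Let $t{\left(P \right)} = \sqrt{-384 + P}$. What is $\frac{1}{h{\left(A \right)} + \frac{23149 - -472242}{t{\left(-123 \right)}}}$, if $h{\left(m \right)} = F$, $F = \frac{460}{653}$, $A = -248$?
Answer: $\frac{901140}{619207036579441} + \frac{16249167763 i \sqrt{3}}{619207036579441} \approx 1.4553 \cdot 10^{-9} + 4.5452 \cdot 10^{-5} i$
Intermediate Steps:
$F = \frac{460}{653}$ ($F = 460 \cdot \frac{1}{653} = \frac{460}{653} \approx 0.70444$)
$h{\left(m \right)} = \frac{460}{653}$
$\frac{1}{h{\left(A \right)} + \frac{23149 - -472242}{t{\left(-123 \right)}}} = \frac{1}{\frac{460}{653} + \frac{23149 - -472242}{\sqrt{-384 - 123}}} = \frac{1}{\frac{460}{653} + \frac{23149 + 472242}{\sqrt{-507}}} = \frac{1}{\frac{460}{653} + \frac{495391}{13 i \sqrt{3}}} = \frac{1}{\frac{460}{653} + 495391 \left(- \frac{i \sqrt{3}}{39}\right)} = \frac{1}{\frac{460}{653} - \frac{38107 i \sqrt{3}}{3}}$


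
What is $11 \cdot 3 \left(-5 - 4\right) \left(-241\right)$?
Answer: $71577$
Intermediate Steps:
$11 \cdot 3 \left(-5 - 4\right) \left(-241\right) = 11 \cdot 3 \left(-9\right) \left(-241\right) = 11 \left(-27\right) \left(-241\right) = \left(-297\right) \left(-241\right) = 71577$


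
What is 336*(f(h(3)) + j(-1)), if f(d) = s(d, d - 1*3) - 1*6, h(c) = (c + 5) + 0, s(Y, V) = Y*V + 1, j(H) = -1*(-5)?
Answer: 13440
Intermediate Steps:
j(H) = 5
s(Y, V) = 1 + V*Y (s(Y, V) = V*Y + 1 = 1 + V*Y)
h(c) = 5 + c (h(c) = (5 + c) + 0 = 5 + c)
f(d) = -5 + d*(-3 + d) (f(d) = (1 + (d - 1*3)*d) - 1*6 = (1 + (d - 3)*d) - 6 = (1 + (-3 + d)*d) - 6 = (1 + d*(-3 + d)) - 6 = -5 + d*(-3 + d))
336*(f(h(3)) + j(-1)) = 336*((-5 + (5 + 3)*(-3 + (5 + 3))) + 5) = 336*((-5 + 8*(-3 + 8)) + 5) = 336*((-5 + 8*5) + 5) = 336*((-5 + 40) + 5) = 336*(35 + 5) = 336*40 = 13440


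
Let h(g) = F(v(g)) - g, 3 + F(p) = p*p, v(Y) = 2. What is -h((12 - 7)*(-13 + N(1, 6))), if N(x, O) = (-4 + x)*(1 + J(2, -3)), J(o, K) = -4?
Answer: -21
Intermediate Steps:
N(x, O) = 12 - 3*x (N(x, O) = (-4 + x)*(1 - 4) = (-4 + x)*(-3) = 12 - 3*x)
F(p) = -3 + p² (F(p) = -3 + p*p = -3 + p²)
h(g) = 1 - g (h(g) = (-3 + 2²) - g = (-3 + 4) - g = 1 - g)
-h((12 - 7)*(-13 + N(1, 6))) = -(1 - (12 - 7)*(-13 + (12 - 3*1))) = -(1 - 5*(-13 + (12 - 3))) = -(1 - 5*(-13 + 9)) = -(1 - 5*(-4)) = -(1 - 1*(-20)) = -(1 + 20) = -1*21 = -21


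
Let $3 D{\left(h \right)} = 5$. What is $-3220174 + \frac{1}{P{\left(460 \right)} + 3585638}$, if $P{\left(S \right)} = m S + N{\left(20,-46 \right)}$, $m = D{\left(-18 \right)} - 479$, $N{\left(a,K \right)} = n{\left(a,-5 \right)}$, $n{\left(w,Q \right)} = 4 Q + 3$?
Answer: $- \frac{32517777536879}{10098143} \approx -3.2202 \cdot 10^{6}$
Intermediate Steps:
$D{\left(h \right)} = \frac{5}{3}$ ($D{\left(h \right)} = \frac{1}{3} \cdot 5 = \frac{5}{3}$)
$n{\left(w,Q \right)} = 3 + 4 Q$
$N{\left(a,K \right)} = -17$ ($N{\left(a,K \right)} = 3 + 4 \left(-5\right) = 3 - 20 = -17$)
$m = - \frac{1432}{3}$ ($m = \frac{5}{3} - 479 = - \frac{1432}{3} \approx -477.33$)
$P{\left(S \right)} = -17 - \frac{1432 S}{3}$ ($P{\left(S \right)} = - \frac{1432 S}{3} - 17 = -17 - \frac{1432 S}{3}$)
$-3220174 + \frac{1}{P{\left(460 \right)} + 3585638} = -3220174 + \frac{1}{\left(-17 - \frac{658720}{3}\right) + 3585638} = -3220174 + \frac{1}{- \frac{658771}{3} + 3585638} = -3220174 + \frac{1}{\frac{10098143}{3}} = -3220174 + \frac{3}{10098143} = - \frac{32517777536879}{10098143}$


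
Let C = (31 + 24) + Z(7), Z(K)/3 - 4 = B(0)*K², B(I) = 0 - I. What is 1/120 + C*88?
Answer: 707521/120 ≈ 5896.0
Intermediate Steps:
B(I) = -I
Z(K) = 12 (Z(K) = 12 + 3*((-1*0)*K²) = 12 + 3*(0*K²) = 12 + 3*0 = 12 + 0 = 12)
C = 67 (C = (31 + 24) + 12 = 55 + 12 = 67)
1/120 + C*88 = 1/120 + 67*88 = 1/120 + 5896 = 707521/120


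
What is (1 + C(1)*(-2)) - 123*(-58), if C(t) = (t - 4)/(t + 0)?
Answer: 7141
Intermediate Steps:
C(t) = (-4 + t)/t
(1 + C(1)*(-2)) - 123*(-58) = (1 + ((-4 + 1)/1)*(-2)) - 123*(-58) = (1 + (1*(-3))*(-2)) + 7134 = (1 - 3*(-2)) + 7134 = (1 + 6) + 7134 = 7 + 7134 = 7141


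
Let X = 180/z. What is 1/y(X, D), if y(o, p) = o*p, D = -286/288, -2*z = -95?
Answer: -38/143 ≈ -0.26573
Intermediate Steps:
z = 95/2 (z = -1/2*(-95) = 95/2 ≈ 47.500)
D = -143/144 (D = -286*1/288 = -143/144 ≈ -0.99306)
X = 72/19 (X = 180/(95/2) = 180*(2/95) = 72/19 ≈ 3.7895)
1/y(X, D) = 1/((72/19)*(-143/144)) = 1/(-143/38) = -38/143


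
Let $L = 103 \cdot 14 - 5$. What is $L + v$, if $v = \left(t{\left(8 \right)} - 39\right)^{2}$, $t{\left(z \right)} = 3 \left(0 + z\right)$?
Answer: $1662$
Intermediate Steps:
$t{\left(z \right)} = 3 z$
$L = 1437$ ($L = 1442 - 5 = 1437$)
$v = 225$ ($v = \left(3 \cdot 8 - 39\right)^{2} = \left(24 - 39\right)^{2} = \left(-15\right)^{2} = 225$)
$L + v = 1437 + 225 = 1662$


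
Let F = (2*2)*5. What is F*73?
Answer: 1460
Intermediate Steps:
F = 20 (F = 4*5 = 20)
F*73 = 20*73 = 1460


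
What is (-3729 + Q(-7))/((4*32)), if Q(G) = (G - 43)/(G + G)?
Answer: -13039/448 ≈ -29.105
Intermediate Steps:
Q(G) = (-43 + G)/(2*G) (Q(G) = (-43 + G)/((2*G)) = (-43 + G)*(1/(2*G)) = (-43 + G)/(2*G))
(-3729 + Q(-7))/((4*32)) = (-3729 + (1/2)*(-43 - 7)/(-7))/((4*32)) = (-3729 + (1/2)*(-1/7)*(-50))/128 = (-3729 + 25/7)*(1/128) = -26078/7*1/128 = -13039/448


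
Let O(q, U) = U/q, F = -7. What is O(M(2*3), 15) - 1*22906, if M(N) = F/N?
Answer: -160432/7 ≈ -22919.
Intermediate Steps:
M(N) = -7/N
O(M(2*3), 15) - 1*22906 = 15/((-7/(2*3))) - 1*22906 = 15/((-7/6)) - 22906 = 15/((-7*⅙)) - 22906 = 15/(-7/6) - 22906 = 15*(-6/7) - 22906 = -90/7 - 22906 = -160432/7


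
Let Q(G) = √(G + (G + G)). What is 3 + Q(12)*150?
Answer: 903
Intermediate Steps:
Q(G) = √3*√G (Q(G) = √(G + 2*G) = √(3*G) = √3*√G)
3 + Q(12)*150 = 3 + (√3*√12)*150 = 3 + (√3*(2*√3))*150 = 3 + 6*150 = 3 + 900 = 903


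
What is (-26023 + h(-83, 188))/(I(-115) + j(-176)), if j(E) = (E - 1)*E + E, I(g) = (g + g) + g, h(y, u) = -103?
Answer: -26126/30631 ≈ -0.85293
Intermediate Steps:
I(g) = 3*g (I(g) = 2*g + g = 3*g)
j(E) = E + E*(-1 + E) (j(E) = (-1 + E)*E + E = E*(-1 + E) + E = E + E*(-1 + E))
(-26023 + h(-83, 188))/(I(-115) + j(-176)) = (-26023 - 103)/(3*(-115) + (-176)**2) = -26126/(-345 + 30976) = -26126/30631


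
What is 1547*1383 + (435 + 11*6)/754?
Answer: 1613184255/754 ≈ 2.1395e+6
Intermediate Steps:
1547*1383 + (435 + 11*6)/754 = 2139501 + (435 + 66)*(1/754) = 2139501 + 501*(1/754) = 2139501 + 501/754 = 1613184255/754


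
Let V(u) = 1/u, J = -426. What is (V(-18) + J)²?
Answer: 58813561/324 ≈ 1.8152e+5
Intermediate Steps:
(V(-18) + J)² = (1/(-18) - 426)² = (-1/18 - 426)² = (-7669/18)² = 58813561/324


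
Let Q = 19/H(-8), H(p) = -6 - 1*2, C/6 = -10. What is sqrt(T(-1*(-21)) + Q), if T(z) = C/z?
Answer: I*sqrt(4102)/28 ≈ 2.2874*I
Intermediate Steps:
C = -60 (C = 6*(-10) = -60)
T(z) = -60/z
H(p) = -8 (H(p) = -6 - 2 = -8)
Q = -19/8 (Q = 19/(-8) = 19*(-1/8) = -19/8 ≈ -2.3750)
sqrt(T(-1*(-21)) + Q) = sqrt(-60/((-1*(-21))) - 19/8) = sqrt(-60/21 - 19/8) = sqrt(-60*1/21 - 19/8) = sqrt(-20/7 - 19/8) = sqrt(-293/56) = I*sqrt(4102)/28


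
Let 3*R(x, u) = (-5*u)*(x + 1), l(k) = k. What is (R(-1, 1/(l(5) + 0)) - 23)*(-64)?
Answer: 1472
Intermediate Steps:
R(x, u) = -5*u*(1 + x)/3 (R(x, u) = ((-5*u)*(x + 1))/3 = ((-5*u)*(1 + x))/3 = (-5*u*(1 + x))/3 = -5*u*(1 + x)/3)
(R(-1, 1/(l(5) + 0)) - 23)*(-64) = (-5*(1 - 1)/(3*(5 + 0)) - 23)*(-64) = (-5/3*0/5 - 23)*(-64) = (-5/3*⅕*0 - 23)*(-64) = (0 - 23)*(-64) = -23*(-64) = 1472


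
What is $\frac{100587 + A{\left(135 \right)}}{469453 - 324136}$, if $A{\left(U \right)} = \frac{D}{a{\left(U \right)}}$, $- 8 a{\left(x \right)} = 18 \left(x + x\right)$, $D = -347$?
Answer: $\frac{122213899}{176560155} \approx 0.69219$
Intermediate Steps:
$a{\left(x \right)} = - \frac{9 x}{2}$ ($a{\left(x \right)} = - \frac{18 \left(x + x\right)}{8} = - \frac{18 \cdot 2 x}{8} = - \frac{36 x}{8} = - \frac{9 x}{2}$)
$A{\left(U \right)} = \frac{694}{9 U}$ ($A{\left(U \right)} = - \frac{347}{\left(- \frac{9}{2}\right) U} = - 347 \left(- \frac{2}{9 U}\right) = \frac{694}{9 U}$)
$\frac{100587 + A{\left(135 \right)}}{469453 - 324136} = \frac{100587 + \frac{694}{9 \cdot 135}}{469453 - 324136} = \frac{100587 + \frac{694}{9} \cdot \frac{1}{135}}{145317} = \left(100587 + \frac{694}{1215}\right) \frac{1}{145317} = \frac{122213899}{1215} \cdot \frac{1}{145317} = \frac{122213899}{176560155}$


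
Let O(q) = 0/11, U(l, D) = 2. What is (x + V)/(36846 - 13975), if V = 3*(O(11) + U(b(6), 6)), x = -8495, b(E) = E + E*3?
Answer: -8489/22871 ≈ -0.37117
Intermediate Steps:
b(E) = 4*E (b(E) = E + 3*E = 4*E)
O(q) = 0 (O(q) = 0*(1/11) = 0)
V = 6 (V = 3*(0 + 2) = 3*2 = 6)
(x + V)/(36846 - 13975) = (-8495 + 6)/(36846 - 13975) = -8489/22871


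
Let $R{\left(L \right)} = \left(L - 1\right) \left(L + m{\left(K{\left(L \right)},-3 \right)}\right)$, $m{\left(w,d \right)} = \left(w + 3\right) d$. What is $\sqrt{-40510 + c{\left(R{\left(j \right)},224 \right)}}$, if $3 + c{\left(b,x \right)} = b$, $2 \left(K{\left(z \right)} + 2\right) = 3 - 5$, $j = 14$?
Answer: $i \sqrt{40331} \approx 200.83 i$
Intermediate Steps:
$K{\left(z \right)} = -3$ ($K{\left(z \right)} = -2 + \frac{3 - 5}{2} = -2 + \frac{1}{2} \left(-2\right) = -2 - 1 = -3$)
$m{\left(w,d \right)} = d \left(3 + w\right)$ ($m{\left(w,d \right)} = \left(3 + w\right) d = d \left(3 + w\right)$)
$R{\left(L \right)} = L \left(-1 + L\right)$ ($R{\left(L \right)} = \left(L - 1\right) \left(L - 3 \left(3 - 3\right)\right) = \left(-1 + L\right) \left(L - 0\right) = \left(-1 + L\right) \left(L + 0\right) = \left(-1 + L\right) L = L \left(-1 + L\right)$)
$c{\left(b,x \right)} = -3 + b$
$\sqrt{-40510 + c{\left(R{\left(j \right)},224 \right)}} = \sqrt{-40510 - \left(3 - 14 \left(-1 + 14\right)\right)} = \sqrt{-40510 + \left(-3 + 14 \cdot 13\right)} = \sqrt{-40510 + \left(-3 + 182\right)} = \sqrt{-40510 + 179} = \sqrt{-40331} = i \sqrt{40331}$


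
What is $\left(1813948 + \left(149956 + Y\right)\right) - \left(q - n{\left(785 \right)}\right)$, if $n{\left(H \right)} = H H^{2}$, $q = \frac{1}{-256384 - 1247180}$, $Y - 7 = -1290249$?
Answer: $\frac{728341868762869}{1503564} \approx 4.8441 \cdot 10^{8}$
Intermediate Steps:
$Y = -1290242$ ($Y = 7 - 1290249 = -1290242$)
$q = - \frac{1}{1503564}$ ($q = \frac{1}{-1503564} = - \frac{1}{1503564} \approx -6.6509 \cdot 10^{-7}$)
$n{\left(H \right)} = H^{3}$
$\left(1813948 + \left(149956 + Y\right)\right) - \left(q - n{\left(785 \right)}\right) = \left(1813948 + \left(149956 - 1290242\right)\right) - \left(- \frac{1}{1503564} - 785^{3}\right) = \left(1813948 - 1140286\right) + \left(483736625 + \frac{1}{1503564}\right) = 673662 + \frac{727328974831501}{1503564} = \frac{728341868762869}{1503564}$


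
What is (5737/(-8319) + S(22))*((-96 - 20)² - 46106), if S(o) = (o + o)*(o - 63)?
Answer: 490181404450/8319 ≈ 5.8923e+7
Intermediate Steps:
S(o) = 2*o*(-63 + o) (S(o) = (2*o)*(-63 + o) = 2*o*(-63 + o))
(5737/(-8319) + S(22))*((-96 - 20)² - 46106) = (5737/(-8319) + 2*22*(-63 + 22))*((-96 - 20)² - 46106) = (5737*(-1/8319) + 2*22*(-41))*((-116)² - 46106) = (-5737/8319 - 1804)*(13456 - 46106) = -15013213/8319*(-32650) = 490181404450/8319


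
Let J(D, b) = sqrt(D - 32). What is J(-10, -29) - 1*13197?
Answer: -13197 + I*sqrt(42) ≈ -13197.0 + 6.4807*I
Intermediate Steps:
J(D, b) = sqrt(-32 + D)
J(-10, -29) - 1*13197 = sqrt(-32 - 10) - 1*13197 = sqrt(-42) - 13197 = I*sqrt(42) - 13197 = -13197 + I*sqrt(42)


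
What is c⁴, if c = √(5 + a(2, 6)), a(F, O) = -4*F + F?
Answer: 1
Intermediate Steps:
a(F, O) = -3*F
c = I (c = √(5 - 3*2) = √(5 - 6) = √(-1) = I ≈ 1.0*I)
c⁴ = I⁴ = 1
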